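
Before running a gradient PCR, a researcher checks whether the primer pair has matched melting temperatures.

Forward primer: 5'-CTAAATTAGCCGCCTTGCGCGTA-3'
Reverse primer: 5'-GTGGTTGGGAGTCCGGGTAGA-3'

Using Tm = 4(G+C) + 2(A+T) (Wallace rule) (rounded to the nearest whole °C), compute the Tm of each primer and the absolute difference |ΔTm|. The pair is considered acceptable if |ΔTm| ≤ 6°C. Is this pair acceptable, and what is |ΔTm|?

|ΔTm| = 2°C; the pair is acceptable.

Forward: A=5 T=6 G=5 C=7 → Tm = 2·11 + 4·12 = 70°C.
Reverse: A=3 T=5 G=11 C=2 → Tm = 2·8 + 4·13 = 68°C.
|ΔTm| = |70 − 68| = 2°C, ≤ 6°C.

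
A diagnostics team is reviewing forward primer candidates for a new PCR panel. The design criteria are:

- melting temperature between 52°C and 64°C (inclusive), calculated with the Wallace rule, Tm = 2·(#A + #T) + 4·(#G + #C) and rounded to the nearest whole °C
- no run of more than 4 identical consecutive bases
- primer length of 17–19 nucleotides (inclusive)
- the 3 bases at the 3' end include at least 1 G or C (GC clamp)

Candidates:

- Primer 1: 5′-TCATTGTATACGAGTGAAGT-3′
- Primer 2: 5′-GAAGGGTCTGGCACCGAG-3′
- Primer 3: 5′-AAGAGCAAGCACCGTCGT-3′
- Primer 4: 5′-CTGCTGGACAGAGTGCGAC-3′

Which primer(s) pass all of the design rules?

Primer 1 (20 nt, A=6 T=7 G=5 C=2): Tm = 2·13 + 4·7 = 54°C ✓; longest run = 2 ✓; length 20, outside 17–19 ✗; 3' end AGT has 1 G/C ✓ — fails.
Primer 2 (18 nt, A=4 T=2 G=8 C=4): Tm = 2·6 + 4·12 = 60°C ✓; longest run = 3 ✓; length 18 ✓; 3' end GAG has 2 G/C ✓ — passes.
Primer 3 (18 nt, A=6 T=2 G=5 C=5): Tm = 2·8 + 4·10 = 56°C ✓; longest run = 2 ✓; length 18 ✓; 3' end CGT has 2 G/C ✓ — passes.
Primer 4 (19 nt, A=4 T=3 G=7 C=5): Tm = 2·7 + 4·12 = 62°C ✓; longest run = 2 ✓; length 19 ✓; 3' end GAC has 2 G/C ✓ — passes.

Primer 2, Primer 3 and Primer 4.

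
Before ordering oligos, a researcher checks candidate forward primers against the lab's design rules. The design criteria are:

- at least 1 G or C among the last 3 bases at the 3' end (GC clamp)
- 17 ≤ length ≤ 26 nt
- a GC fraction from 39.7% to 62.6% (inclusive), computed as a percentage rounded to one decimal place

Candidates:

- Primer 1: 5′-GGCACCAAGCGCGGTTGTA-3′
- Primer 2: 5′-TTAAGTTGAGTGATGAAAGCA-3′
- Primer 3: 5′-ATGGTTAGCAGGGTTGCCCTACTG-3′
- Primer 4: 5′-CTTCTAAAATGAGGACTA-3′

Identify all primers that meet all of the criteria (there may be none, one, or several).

Primer 1 (19 nt, A=4 T=3 G=7 C=5): 3' end GTA has 1 G/C ✓; length 19 ✓; GC 12/19 = 63.2%, outside 39.7–62.6% ✗ — fails.
Primer 2 (21 nt, A=8 T=6 G=6 C=1): 3' end GCA has 2 G/C ✓; length 21 ✓; GC 7/21 = 33.3%, outside 39.7–62.6% ✗ — fails.
Primer 3 (24 nt, A=4 T=7 G=8 C=5): 3' end CTG has 2 G/C ✓; length 24 ✓; GC 13/24 = 54.2% ✓ — passes.
Primer 4 (18 nt, A=7 T=5 G=3 C=3): 3' end CTA has 1 G/C ✓; length 18 ✓; GC 6/18 = 33.3%, outside 39.7–62.6% ✗ — fails.

Primer 3 only.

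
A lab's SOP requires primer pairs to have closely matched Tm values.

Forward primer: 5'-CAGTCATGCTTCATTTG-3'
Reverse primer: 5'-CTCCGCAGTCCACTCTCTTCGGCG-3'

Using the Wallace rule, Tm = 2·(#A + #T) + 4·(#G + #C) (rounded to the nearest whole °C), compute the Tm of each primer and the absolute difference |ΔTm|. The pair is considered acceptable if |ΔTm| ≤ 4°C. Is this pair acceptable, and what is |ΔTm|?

Forward: A=3 T=7 G=3 C=4 → Tm = 2·10 + 4·7 = 48°C.
Reverse: A=2 T=6 G=5 C=11 → Tm = 2·8 + 4·16 = 80°C.
|ΔTm| = |48 − 80| = 32°C, > 4°C.

|ΔTm| = 32°C; the pair is not acceptable.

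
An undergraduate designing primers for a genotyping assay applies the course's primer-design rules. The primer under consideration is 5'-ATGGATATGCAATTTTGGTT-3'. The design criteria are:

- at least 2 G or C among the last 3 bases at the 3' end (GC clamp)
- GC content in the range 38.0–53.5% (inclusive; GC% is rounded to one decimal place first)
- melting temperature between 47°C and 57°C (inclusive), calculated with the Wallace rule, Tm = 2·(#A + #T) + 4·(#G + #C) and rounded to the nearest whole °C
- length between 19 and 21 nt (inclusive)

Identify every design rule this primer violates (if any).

Base counts: A=5, T=9, G=5, C=1 (length 20).
GC clamp: 3' end GTT has 1 G/C, need ≥2 ✗
GC content: GC 6/20 = 30.0%, outside 38.0–53.5% ✗
Tm: Tm = 2·14 + 4·6 = 52°C ✓
length: length 20 ✓

Fails: GC clamp, GC content.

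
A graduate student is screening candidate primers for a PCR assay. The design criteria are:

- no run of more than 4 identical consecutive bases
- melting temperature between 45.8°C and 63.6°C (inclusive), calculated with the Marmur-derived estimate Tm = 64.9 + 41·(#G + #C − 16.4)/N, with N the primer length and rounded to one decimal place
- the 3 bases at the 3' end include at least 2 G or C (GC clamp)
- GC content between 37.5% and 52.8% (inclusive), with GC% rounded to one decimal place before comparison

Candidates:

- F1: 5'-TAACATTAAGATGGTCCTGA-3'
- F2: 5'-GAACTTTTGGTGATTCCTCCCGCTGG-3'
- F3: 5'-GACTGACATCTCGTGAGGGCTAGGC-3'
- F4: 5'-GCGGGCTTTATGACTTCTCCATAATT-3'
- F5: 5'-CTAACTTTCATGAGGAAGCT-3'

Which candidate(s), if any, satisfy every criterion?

F5 only.

F1 (20 nt, A=7 T=6 G=4 C=3): longest run = 2 ✓; Tm = 64.9 + 41·(7 − 16.4)/20 = 45.6°C, outside 45.8–63.6°C ✗; 3' end TGA has 1 G/C, need ≥2 ✗; GC 7/20 = 35.0%, outside 37.5–52.8% ✗ — fails.
F2 (26 nt, A=3 T=9 G=7 C=7): longest run = 4 ✓; Tm = 64.9 + 41·(14 − 16.4)/26 = 61.1°C ✓; 3' end TGG has 2 G/C ✓; GC 14/26 = 53.8%, outside 37.5–52.8% ✗ — fails.
F3 (25 nt, A=5 T=5 G=9 C=6): longest run = 3 ✓; Tm = 64.9 + 41·(15 − 16.4)/25 = 62.6°C ✓; 3' end GGC has 3 G/C ✓; GC 15/25 = 60.0%, outside 37.5–52.8% ✗ — fails.
F4 (26 nt, A=5 T=10 G=5 C=6): longest run = 3 ✓; Tm = 64.9 + 41·(11 − 16.4)/26 = 56.4°C ✓; 3' end ATT has 0 G/C, need ≥2 ✗; GC 11/26 = 42.3% ✓ — fails.
F5 (20 nt, A=6 T=6 G=4 C=4): longest run = 3 ✓; Tm = 64.9 + 41·(8 − 16.4)/20 = 47.7°C ✓; 3' end GCT has 2 G/C ✓; GC 8/20 = 40.0% ✓ — passes.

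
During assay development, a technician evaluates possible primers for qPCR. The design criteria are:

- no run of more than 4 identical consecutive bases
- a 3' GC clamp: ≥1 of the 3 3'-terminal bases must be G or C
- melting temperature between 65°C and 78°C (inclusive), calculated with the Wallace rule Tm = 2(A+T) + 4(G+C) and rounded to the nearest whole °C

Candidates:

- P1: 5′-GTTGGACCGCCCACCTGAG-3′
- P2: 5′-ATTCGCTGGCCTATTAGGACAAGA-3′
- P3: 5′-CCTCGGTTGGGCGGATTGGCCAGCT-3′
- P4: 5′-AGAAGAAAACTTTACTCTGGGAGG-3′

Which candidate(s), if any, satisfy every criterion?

P1 (19 nt, A=3 T=3 G=6 C=7): longest run = 3 ✓; 3' end GAG has 2 G/C ✓; Tm = 2·6 + 4·13 = 64°C, outside 65–78°C ✗ — fails.
P2 (24 nt, A=7 T=6 G=6 C=5): longest run = 2 ✓; 3' end AGA has 1 G/C ✓; Tm = 2·13 + 4·11 = 70°C ✓ — passes.
P3 (25 nt, A=2 T=6 G=10 C=7): longest run = 3 ✓; 3' end GCT has 2 G/C ✓; Tm = 2·8 + 4·17 = 84°C, outside 65–78°C ✗ — fails.
P4 (24 nt, A=9 T=5 G=7 C=3): longest run = 4 ✓; 3' end AGG has 2 G/C ✓; Tm = 2·14 + 4·10 = 68°C ✓ — passes.

P2 and P4.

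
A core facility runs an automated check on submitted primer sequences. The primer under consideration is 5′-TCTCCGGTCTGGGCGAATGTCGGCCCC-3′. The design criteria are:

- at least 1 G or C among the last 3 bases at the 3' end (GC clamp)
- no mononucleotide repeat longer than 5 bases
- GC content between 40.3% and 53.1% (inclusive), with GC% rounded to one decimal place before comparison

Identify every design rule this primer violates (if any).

Base counts: A=2, T=6, G=9, C=10 (length 27).
GC clamp: 3' end CCC has 3 G/C ✓
homopolymer run: longest run = 4 ✓
GC content: GC 19/27 = 70.4%, outside 40.3–53.1% ✗

Fails: GC content.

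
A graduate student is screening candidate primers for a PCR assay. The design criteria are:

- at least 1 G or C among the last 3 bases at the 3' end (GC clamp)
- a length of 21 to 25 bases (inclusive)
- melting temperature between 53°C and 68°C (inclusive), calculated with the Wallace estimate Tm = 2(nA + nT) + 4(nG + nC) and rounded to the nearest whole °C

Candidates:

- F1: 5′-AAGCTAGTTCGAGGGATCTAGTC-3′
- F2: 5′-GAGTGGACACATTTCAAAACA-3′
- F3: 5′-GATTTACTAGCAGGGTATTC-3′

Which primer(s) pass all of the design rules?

F1 (23 nt, A=6 T=6 G=7 C=4): 3' end GTC has 2 G/C ✓; length 23 ✓; Tm = 2·12 + 4·11 = 68°C ✓ — passes.
F2 (21 nt, A=9 T=4 G=4 C=4): 3' end ACA has 1 G/C ✓; length 21 ✓; Tm = 2·13 + 4·8 = 58°C ✓ — passes.
F3 (20 nt, A=5 T=7 G=5 C=3): 3' end TTC has 1 G/C ✓; length 20, outside 21–25 ✗; Tm = 2·12 + 4·8 = 56°C ✓ — fails.

F1 and F2.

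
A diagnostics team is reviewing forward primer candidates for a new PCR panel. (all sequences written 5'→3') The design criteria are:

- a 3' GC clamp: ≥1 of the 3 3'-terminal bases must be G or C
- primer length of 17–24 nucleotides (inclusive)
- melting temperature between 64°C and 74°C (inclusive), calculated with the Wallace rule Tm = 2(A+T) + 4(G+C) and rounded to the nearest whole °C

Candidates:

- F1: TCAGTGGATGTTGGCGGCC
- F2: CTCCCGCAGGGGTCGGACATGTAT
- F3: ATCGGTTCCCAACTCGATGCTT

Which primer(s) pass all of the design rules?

F1 (19 nt, A=2 T=5 G=8 C=4): 3' end GCC has 3 G/C ✓; length 19 ✓; Tm = 2·7 + 4·12 = 62°C, outside 64–74°C ✗ — fails.
F2 (24 nt, A=4 T=5 G=8 C=7): 3' end TAT has 0 G/C, need ≥1 ✗; length 24 ✓; Tm = 2·9 + 4·15 = 78°C, outside 64–74°C ✗ — fails.
F3 (22 nt, A=4 T=7 G=4 C=7): 3' end CTT has 1 G/C ✓; length 22 ✓; Tm = 2·11 + 4·11 = 66°C ✓ — passes.

F3 only.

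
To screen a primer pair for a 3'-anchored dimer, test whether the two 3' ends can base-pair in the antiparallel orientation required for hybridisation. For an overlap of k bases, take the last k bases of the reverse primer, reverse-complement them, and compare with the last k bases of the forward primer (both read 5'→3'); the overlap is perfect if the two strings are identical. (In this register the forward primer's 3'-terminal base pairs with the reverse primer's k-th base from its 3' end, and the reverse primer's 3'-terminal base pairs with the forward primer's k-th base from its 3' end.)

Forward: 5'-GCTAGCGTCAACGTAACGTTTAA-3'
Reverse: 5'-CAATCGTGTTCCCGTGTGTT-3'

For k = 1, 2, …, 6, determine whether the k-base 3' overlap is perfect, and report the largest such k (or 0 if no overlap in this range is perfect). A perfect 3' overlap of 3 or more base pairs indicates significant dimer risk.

Last 6 bases (5'→3') — forward …GTTTAA, reverse …TGTGTT.
Reverse complement of the reverse primer's last 6 bases: AACACA; its first k bases are the reverse complement of the reverse primer's last k bases, so a perfect k-base overlap needs the forward primer's last k bases to equal them.
Comparing (forward last k vs required): k=1: A vs A ✓; k=2: AA vs AA ✓; k=3: TAA vs AAC ✗; k=4: TTAA vs AACA ✗; k=5: TTTAA vs AACAC ✗; k=6: GTTTAA vs AACACA ✗.
Perfect overlaps at k = 1, 2; the largest is 2.

Longest perfect overlap: 2 complementary base pairs; below the dimer-risk threshold (threshold 3).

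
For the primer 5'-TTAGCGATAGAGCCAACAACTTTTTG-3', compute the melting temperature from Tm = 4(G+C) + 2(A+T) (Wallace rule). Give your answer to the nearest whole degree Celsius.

72°C

Base counts: A=8, T=8, G=5, C=5 (length 26).
Tm = 2·(8+8) + 4·(5+5) = 2·16 + 4·10 = 32 + 40 = 72°C.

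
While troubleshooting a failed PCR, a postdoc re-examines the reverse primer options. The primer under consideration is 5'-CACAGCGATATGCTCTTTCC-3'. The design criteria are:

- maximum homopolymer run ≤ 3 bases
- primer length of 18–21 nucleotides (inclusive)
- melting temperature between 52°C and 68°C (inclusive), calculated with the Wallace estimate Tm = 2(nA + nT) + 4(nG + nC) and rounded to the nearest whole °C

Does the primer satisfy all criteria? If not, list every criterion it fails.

Meets all criteria.

Base counts: A=4, T=6, G=3, C=7 (length 20).
homopolymer run: longest run = 3 ✓
length: length 20 ✓
Tm: Tm = 2·10 + 4·10 = 60°C ✓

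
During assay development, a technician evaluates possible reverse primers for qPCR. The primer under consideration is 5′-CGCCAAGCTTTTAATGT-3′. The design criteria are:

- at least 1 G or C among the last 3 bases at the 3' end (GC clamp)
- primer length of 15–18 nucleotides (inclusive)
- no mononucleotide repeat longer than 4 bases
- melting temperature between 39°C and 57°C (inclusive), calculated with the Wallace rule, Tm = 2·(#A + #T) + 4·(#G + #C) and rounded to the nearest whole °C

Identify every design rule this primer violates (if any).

Base counts: A=4, T=6, G=3, C=4 (length 17).
GC clamp: 3' end TGT has 1 G/C ✓
length: length 17 ✓
homopolymer run: longest run = 4 ✓
Tm: Tm = 2·10 + 4·7 = 48°C ✓

Meets all criteria.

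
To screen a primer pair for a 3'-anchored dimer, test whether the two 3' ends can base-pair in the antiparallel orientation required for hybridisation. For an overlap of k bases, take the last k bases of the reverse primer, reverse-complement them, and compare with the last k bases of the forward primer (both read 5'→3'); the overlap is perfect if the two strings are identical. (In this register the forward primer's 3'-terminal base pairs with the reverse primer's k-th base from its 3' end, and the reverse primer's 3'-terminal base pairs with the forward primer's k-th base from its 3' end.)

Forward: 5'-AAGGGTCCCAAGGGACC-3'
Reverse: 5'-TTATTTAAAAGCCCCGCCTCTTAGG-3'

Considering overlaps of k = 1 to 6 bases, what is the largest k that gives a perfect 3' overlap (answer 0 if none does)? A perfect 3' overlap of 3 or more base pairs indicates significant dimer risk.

Last 6 bases (5'→3') — forward …GGGACC, reverse …CTTAGG.
Reverse complement of the reverse primer's last 6 bases: CCTAAG; its first k bases are the reverse complement of the reverse primer's last k bases, so a perfect k-base overlap needs the forward primer's last k bases to equal them.
Comparing (forward last k vs required): k=1: C vs C ✓; k=2: CC vs CC ✓; k=3: ACC vs CCT ✗; k=4: GACC vs CCTA ✗; k=5: GGACC vs CCTAA ✗; k=6: GGGACC vs CCTAAG ✗.
Perfect overlaps at k = 1, 2; the largest is 2.

Longest perfect overlap: 2 complementary base pairs; below the dimer-risk threshold (threshold 3).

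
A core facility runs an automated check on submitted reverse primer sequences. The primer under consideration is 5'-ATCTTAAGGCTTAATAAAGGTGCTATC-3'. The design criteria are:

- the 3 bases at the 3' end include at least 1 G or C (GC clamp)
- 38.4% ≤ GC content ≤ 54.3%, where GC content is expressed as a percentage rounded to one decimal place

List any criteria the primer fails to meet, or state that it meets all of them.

Base counts: A=9, T=9, G=5, C=4 (length 27).
GC clamp: 3' end ATC has 1 G/C ✓
GC content: GC 9/27 = 33.3%, outside 38.4–54.3% ✗

Fails: GC content.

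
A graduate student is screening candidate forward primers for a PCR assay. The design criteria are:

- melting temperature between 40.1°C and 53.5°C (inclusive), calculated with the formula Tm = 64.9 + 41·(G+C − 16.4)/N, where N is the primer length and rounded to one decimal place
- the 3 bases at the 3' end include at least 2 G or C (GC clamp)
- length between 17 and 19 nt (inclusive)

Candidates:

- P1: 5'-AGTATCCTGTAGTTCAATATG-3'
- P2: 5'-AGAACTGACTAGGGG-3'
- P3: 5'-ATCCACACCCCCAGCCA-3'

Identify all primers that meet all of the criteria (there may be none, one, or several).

P3 only.

P1 (21 nt, A=6 T=8 G=4 C=3): Tm = 64.9 + 41·(7 − 16.4)/21 = 46.5°C ✓; 3' end ATG has 1 G/C, need ≥2 ✗; length 21, outside 17–19 ✗ — fails.
P2 (15 nt, A=5 T=2 G=6 C=2): Tm = 64.9 + 41·(8 − 16.4)/15 = 41.9°C ✓; 3' end GGG has 3 G/C ✓; length 15, outside 17–19 ✗ — fails.
P3 (17 nt, A=5 T=1 G=1 C=10): Tm = 64.9 + 41·(11 − 16.4)/17 = 51.9°C ✓; 3' end CCA has 2 G/C ✓; length 17 ✓ — passes.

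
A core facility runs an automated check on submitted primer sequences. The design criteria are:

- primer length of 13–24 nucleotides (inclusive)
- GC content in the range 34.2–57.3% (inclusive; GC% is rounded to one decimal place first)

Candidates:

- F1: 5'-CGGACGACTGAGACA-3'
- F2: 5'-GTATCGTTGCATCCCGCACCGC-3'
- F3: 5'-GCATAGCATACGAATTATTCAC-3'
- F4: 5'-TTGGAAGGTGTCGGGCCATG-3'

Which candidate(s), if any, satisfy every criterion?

F1 (15 nt, A=5 T=1 G=5 C=4): length 15 ✓; GC 9/15 = 60.0%, outside 34.2–57.3% ✗ — fails.
F2 (22 nt, A=3 T=5 G=5 C=9): length 22 ✓; GC 14/22 = 63.6%, outside 34.2–57.3% ✗ — fails.
F3 (22 nt, A=8 T=6 G=3 C=5): length 22 ✓; GC 8/22 = 36.4% ✓ — passes.
F4 (20 nt, A=3 T=5 G=9 C=3): length 20 ✓; GC 12/20 = 60.0%, outside 34.2–57.3% ✗ — fails.

F3 only.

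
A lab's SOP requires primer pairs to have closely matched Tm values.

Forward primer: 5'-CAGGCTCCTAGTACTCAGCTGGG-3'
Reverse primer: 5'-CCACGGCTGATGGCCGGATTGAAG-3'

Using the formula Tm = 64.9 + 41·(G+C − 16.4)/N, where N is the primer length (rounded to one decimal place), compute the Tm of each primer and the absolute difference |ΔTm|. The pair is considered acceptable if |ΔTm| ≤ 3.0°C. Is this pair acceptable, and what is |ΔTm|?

|ΔTm| = 1.9°C; the pair is acceptable.

Forward: G+C = 14, N = 23 → Tm = 64.9 + 41·(14 − 16.4)/23 = 60.6°C.
Reverse: G+C = 15, N = 24 → Tm = 64.9 + 41·(15 − 16.4)/24 = 62.5°C.
|ΔTm| = |60.6 − 62.5| = 1.9°C, ≤ 3.0°C.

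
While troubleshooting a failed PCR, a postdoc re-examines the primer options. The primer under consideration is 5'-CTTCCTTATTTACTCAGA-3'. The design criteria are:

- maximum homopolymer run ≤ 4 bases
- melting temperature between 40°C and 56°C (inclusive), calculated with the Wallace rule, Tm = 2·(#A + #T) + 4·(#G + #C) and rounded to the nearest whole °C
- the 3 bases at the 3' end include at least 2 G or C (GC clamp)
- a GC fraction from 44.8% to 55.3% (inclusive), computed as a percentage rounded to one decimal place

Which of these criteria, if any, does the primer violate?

Base counts: A=4, T=8, G=1, C=5 (length 18).
homopolymer run: longest run = 3 ✓
Tm: Tm = 2·12 + 4·6 = 48°C ✓
GC clamp: 3' end AGA has 1 G/C, need ≥2 ✗
GC content: GC 6/18 = 33.3%, outside 44.8–55.3% ✗

Fails: GC clamp, GC content.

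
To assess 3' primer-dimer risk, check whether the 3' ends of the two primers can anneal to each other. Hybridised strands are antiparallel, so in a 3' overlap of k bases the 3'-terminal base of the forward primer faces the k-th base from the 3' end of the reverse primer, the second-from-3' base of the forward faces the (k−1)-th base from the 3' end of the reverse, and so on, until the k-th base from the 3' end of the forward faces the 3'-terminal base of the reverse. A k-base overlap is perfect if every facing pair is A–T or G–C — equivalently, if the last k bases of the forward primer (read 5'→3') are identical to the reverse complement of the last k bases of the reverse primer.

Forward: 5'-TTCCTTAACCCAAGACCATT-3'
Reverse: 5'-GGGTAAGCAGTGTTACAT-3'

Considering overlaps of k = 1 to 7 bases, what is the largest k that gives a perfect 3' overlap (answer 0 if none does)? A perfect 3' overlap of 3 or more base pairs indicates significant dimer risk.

Last 7 bases (5'→3') — forward …GACCATT, reverse …GTTACAT.
Reverse complement of the reverse primer's last 7 bases: ATGTAAC; its first k bases are the reverse complement of the reverse primer's last k bases, so a perfect k-base overlap needs the forward primer's last k bases to equal them.
Comparing (forward last k vs required): k=1: T vs A ✗; k=2: TT vs AT ✗; k=3: ATT vs ATG ✗; k=4: CATT vs ATGT ✗; k=5: CCATT vs ATGTA ✗; k=6: ACCATT vs ATGTAA ✗; k=7: GACCATT vs ATGTAAC ✗.
No overlap length from 1 to 7 is perfect, so the longest perfect 3' overlap is 0.

Longest perfect overlap: 0 complementary base pairs; below the dimer-risk threshold (threshold 3).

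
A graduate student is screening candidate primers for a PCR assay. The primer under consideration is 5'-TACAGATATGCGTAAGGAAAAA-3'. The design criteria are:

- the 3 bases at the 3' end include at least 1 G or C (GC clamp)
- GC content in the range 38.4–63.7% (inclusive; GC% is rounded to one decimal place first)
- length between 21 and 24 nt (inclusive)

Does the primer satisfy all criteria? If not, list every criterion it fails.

Fails: GC clamp, GC content.

Base counts: A=11, T=4, G=5, C=2 (length 22).
GC clamp: 3' end AAA has 0 G/C, need ≥1 ✗
GC content: GC 7/22 = 31.8%, outside 38.4–63.7% ✗
length: length 22 ✓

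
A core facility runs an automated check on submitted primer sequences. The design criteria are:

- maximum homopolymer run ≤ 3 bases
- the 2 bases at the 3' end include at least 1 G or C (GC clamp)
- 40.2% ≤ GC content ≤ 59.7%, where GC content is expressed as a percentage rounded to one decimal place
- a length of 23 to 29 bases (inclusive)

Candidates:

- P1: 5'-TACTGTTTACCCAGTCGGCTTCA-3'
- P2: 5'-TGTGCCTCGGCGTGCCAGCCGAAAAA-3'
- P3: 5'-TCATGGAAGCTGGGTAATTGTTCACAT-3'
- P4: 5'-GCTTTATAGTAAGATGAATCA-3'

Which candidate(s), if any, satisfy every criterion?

P1 only.

P1 (23 nt, A=4 T=8 G=4 C=7): longest run = 3 ✓; 3' end CA has 1 G/C ✓; GC 11/23 = 47.8% ✓; length 23 ✓ — passes.
P2 (26 nt, A=6 T=4 G=8 C=8): longest run = 5, exceeds 3 ✗; 3' end AA has 0 G/C, need ≥1 ✗; GC 16/26 = 61.5%, outside 40.2–59.7% ✗; length 26 ✓ — fails.
P3 (27 nt, A=7 T=9 G=7 C=4): longest run = 3 ✓; 3' end AT has 0 G/C, need ≥1 ✗; GC 11/27 = 40.7% ✓; length 27 ✓ — fails.
P4 (21 nt, A=8 T=7 G=4 C=2): longest run = 3 ✓; 3' end CA has 1 G/C ✓; GC 6/21 = 28.6%, outside 40.2–59.7% ✗; length 21, outside 23–29 ✗ — fails.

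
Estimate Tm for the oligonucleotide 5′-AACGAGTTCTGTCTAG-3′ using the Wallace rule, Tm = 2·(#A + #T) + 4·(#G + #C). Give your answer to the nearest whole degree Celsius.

46°C

Base counts: A=4, T=5, G=4, C=3 (length 16).
Tm = 2·(4+5) + 4·(4+3) = 2·9 + 4·7 = 18 + 28 = 46°C.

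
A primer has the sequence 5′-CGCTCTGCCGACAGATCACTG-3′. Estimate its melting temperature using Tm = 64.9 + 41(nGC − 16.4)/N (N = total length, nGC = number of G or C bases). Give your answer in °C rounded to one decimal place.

58.3°C

Base counts: A=4, T=4, G=5, C=8; G+C = 13, N = 21.
Tm = 64.9 + 41·(13 − 16.4)/21 = 64.9 + -139.40/21 = 58.3°C.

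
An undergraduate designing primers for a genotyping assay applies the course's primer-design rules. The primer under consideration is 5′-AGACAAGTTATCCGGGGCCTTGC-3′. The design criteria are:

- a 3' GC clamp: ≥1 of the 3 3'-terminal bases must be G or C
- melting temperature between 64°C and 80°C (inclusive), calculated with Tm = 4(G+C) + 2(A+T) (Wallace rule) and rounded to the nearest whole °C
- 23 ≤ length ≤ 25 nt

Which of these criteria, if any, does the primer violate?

Base counts: A=5, T=5, G=7, C=6 (length 23).
GC clamp: 3' end TGC has 2 G/C ✓
Tm: Tm = 2·10 + 4·13 = 72°C ✓
length: length 23 ✓

Meets all criteria.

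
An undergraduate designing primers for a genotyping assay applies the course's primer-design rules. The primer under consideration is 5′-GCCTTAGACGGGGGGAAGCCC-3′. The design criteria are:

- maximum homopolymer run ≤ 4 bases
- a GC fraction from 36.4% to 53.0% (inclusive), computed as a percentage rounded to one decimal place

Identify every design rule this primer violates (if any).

Fails: homopolymer run, GC content.

Base counts: A=4, T=2, G=9, C=6 (length 21).
homopolymer run: longest run = 6, exceeds 4 ✗
GC content: GC 15/21 = 71.4%, outside 36.4–53.0% ✗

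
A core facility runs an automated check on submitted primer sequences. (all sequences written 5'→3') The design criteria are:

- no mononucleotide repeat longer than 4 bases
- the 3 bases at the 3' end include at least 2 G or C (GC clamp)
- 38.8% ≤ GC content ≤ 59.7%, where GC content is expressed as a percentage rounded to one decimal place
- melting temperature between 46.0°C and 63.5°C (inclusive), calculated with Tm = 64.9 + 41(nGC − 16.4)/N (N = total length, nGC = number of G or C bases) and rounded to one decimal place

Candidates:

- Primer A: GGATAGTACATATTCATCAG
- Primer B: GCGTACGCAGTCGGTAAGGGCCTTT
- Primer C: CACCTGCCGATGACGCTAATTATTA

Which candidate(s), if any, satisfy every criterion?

Primer A (20 nt, A=7 T=6 G=4 C=3): longest run = 2 ✓; 3' end CAG has 2 G/C ✓; GC 7/20 = 35.0%, outside 38.8–59.7% ✗; Tm = 64.9 + 41·(7 − 16.4)/20 = 45.6°C, outside 46.0–63.5°C ✗ — fails.
Primer B (25 nt, A=4 T=6 G=9 C=6): longest run = 3 ✓; 3' end TTT has 0 G/C, need ≥2 ✗; GC 15/25 = 60.0%, outside 38.8–59.7% ✗; Tm = 64.9 + 41·(15 − 16.4)/25 = 62.6°C ✓ — fails.
Primer C (25 nt, A=7 T=7 G=4 C=7): longest run = 2 ✓; 3' end TTA has 0 G/C, need ≥2 ✗; GC 11/25 = 44.0% ✓; Tm = 64.9 + 41·(11 − 16.4)/25 = 56.0°C ✓ — fails.

None of the candidates satisfy all criteria.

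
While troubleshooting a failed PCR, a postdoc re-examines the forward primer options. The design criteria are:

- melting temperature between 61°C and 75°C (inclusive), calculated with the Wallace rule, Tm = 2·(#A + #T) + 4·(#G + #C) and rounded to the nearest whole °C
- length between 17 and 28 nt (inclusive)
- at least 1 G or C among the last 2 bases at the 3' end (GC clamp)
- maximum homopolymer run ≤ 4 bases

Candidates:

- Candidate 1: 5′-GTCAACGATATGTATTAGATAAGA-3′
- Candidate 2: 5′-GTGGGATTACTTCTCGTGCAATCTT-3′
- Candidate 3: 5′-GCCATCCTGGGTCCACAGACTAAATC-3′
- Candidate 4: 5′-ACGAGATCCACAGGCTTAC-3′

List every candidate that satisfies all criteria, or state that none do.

Candidate 1 only.

Candidate 1 (24 nt, A=10 T=7 G=5 C=2): Tm = 2·17 + 4·7 = 62°C ✓; length 24 ✓; 3' end GA has 1 G/C ✓; longest run = 2 ✓ — passes.
Candidate 2 (25 nt, A=4 T=10 G=6 C=5): Tm = 2·14 + 4·11 = 72°C ✓; length 25 ✓; 3' end TT has 0 G/C, need ≥1 ✗; longest run = 3 ✓ — fails.
Candidate 3 (26 nt, A=7 T=5 G=5 C=9): Tm = 2·12 + 4·14 = 80°C, outside 61–75°C ✗; length 26 ✓; 3' end TC has 1 G/C ✓; longest run = 3 ✓ — fails.
Candidate 4 (19 nt, A=6 T=3 G=4 C=6): Tm = 2·9 + 4·10 = 58°C, outside 61–75°C ✗; length 19 ✓; 3' end AC has 1 G/C ✓; longest run = 2 ✓ — fails.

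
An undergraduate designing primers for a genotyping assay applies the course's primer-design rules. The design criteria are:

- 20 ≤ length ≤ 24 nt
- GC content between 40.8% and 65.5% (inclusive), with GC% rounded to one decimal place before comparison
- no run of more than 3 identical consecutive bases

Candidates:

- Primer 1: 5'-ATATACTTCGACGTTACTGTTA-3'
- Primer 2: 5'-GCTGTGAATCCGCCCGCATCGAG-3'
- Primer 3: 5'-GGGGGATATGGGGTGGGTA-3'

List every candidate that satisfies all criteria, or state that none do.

Primer 2 only.

Primer 1 (22 nt, A=6 T=9 G=3 C=4): length 22 ✓; GC 7/22 = 31.8%, outside 40.8–65.5% ✗; longest run = 2 ✓ — fails.
Primer 2 (23 nt, A=4 T=4 G=7 C=8): length 23 ✓; GC 15/23 = 65.2% ✓; longest run = 3 ✓ — passes.
Primer 3 (19 nt, A=3 T=4 G=12 C=0): length 19, outside 20–24 ✗; GC 12/19 = 63.2% ✓; longest run = 5, exceeds 3 ✗ — fails.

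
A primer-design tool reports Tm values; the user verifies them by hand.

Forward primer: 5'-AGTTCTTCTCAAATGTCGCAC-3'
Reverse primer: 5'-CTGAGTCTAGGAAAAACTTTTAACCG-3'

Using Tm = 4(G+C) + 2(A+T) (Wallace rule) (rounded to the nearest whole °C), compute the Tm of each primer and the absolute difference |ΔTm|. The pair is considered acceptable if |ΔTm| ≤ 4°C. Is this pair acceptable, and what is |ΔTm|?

|ΔTm| = 12°C; the pair is not acceptable.

Forward: A=5 T=7 G=3 C=6 → Tm = 2·12 + 4·9 = 60°C.
Reverse: A=9 T=7 G=5 C=5 → Tm = 2·16 + 4·10 = 72°C.
|ΔTm| = |60 − 72| = 12°C, > 4°C.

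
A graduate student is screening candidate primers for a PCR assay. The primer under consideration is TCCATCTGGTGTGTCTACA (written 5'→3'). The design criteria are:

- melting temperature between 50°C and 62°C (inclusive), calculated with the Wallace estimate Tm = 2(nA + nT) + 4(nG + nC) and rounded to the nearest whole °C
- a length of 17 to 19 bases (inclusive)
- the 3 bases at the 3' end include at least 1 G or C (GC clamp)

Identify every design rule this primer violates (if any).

Base counts: A=3, T=7, G=4, C=5 (length 19).
Tm: Tm = 2·10 + 4·9 = 56°C ✓
length: length 19 ✓
GC clamp: 3' end ACA has 1 G/C ✓

Meets all criteria.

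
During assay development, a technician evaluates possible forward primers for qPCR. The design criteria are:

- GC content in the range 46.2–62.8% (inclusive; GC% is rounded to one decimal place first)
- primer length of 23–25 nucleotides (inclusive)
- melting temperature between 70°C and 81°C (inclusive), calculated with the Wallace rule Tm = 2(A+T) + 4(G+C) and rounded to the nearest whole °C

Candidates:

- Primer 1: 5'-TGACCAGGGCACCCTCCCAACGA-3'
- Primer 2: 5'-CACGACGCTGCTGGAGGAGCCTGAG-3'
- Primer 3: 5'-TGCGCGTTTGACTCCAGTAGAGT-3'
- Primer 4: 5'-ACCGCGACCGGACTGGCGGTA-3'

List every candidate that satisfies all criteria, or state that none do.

Primer 1 (23 nt, A=6 T=2 G=5 C=10): GC 15/23 = 65.2%, outside 46.2–62.8% ✗; length 23 ✓; Tm = 2·8 + 4·15 = 76°C ✓ — fails.
Primer 2 (25 nt, A=5 T=3 G=10 C=7): GC 17/25 = 68.0%, outside 46.2–62.8% ✗; length 25 ✓; Tm = 2·8 + 4·17 = 84°C, outside 70–81°C ✗ — fails.
Primer 3 (23 nt, A=4 T=7 G=7 C=5): GC 12/23 = 52.2% ✓; length 23 ✓; Tm = 2·11 + 4·12 = 70°C ✓ — passes.
Primer 4 (21 nt, A=4 T=2 G=8 C=7): GC 15/21 = 71.4%, outside 46.2–62.8% ✗; length 21, outside 23–25 ✗; Tm = 2·6 + 4·15 = 72°C ✓ — fails.

Primer 3 only.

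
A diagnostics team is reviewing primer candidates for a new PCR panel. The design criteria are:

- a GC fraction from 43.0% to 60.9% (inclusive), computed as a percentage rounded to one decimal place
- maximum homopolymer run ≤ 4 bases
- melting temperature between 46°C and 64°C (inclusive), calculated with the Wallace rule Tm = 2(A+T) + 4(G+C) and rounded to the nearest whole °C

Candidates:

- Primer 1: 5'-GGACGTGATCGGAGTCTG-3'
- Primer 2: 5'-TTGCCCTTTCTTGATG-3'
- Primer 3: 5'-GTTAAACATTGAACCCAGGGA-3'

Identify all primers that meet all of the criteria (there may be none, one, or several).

Primer 1 (18 nt, A=3 T=4 G=8 C=3): GC 11/18 = 61.1%, outside 43.0–60.9% ✗; longest run = 2 ✓; Tm = 2·7 + 4·11 = 58°C ✓ — fails.
Primer 2 (16 nt, A=1 T=8 G=3 C=4): GC 7/16 = 43.8% ✓; longest run = 3 ✓; Tm = 2·9 + 4·7 = 46°C ✓ — passes.
Primer 3 (21 nt, A=8 T=4 G=5 C=4): GC 9/21 = 42.9%, outside 43.0–60.9% ✗; longest run = 3 ✓; Tm = 2·12 + 4·9 = 60°C ✓ — fails.

Primer 2 only.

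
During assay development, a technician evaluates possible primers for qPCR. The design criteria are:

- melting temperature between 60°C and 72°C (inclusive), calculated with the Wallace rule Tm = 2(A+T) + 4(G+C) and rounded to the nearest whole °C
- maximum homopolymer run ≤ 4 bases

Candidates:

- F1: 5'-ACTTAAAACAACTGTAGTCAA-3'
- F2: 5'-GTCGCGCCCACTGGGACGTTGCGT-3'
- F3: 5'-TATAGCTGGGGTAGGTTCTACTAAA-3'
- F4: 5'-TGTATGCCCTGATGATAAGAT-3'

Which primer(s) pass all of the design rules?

F3 only.

F1 (21 nt, A=10 T=5 G=2 C=4): Tm = 2·15 + 4·6 = 54°C, outside 60–72°C ✗; longest run = 4 ✓ — fails.
F2 (24 nt, A=2 T=5 G=9 C=8): Tm = 2·7 + 4·17 = 82°C, outside 60–72°C ✗; longest run = 3 ✓ — fails.
F3 (25 nt, A=7 T=8 G=7 C=3): Tm = 2·15 + 4·10 = 70°C ✓; longest run = 4 ✓ — passes.
F4 (21 nt, A=6 T=7 G=5 C=3): Tm = 2·13 + 4·8 = 58°C, outside 60–72°C ✗; longest run = 3 ✓ — fails.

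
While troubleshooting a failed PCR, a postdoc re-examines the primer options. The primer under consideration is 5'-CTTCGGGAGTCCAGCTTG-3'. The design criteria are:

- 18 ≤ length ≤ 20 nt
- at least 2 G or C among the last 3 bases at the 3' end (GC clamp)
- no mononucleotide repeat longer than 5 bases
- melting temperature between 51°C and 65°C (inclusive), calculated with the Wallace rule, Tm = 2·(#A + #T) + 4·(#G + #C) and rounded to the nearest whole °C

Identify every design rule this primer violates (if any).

Fails: GC clamp.

Base counts: A=2, T=5, G=6, C=5 (length 18).
length: length 18 ✓
GC clamp: 3' end TTG has 1 G/C, need ≥2 ✗
homopolymer run: longest run = 3 ✓
Tm: Tm = 2·7 + 4·11 = 58°C ✓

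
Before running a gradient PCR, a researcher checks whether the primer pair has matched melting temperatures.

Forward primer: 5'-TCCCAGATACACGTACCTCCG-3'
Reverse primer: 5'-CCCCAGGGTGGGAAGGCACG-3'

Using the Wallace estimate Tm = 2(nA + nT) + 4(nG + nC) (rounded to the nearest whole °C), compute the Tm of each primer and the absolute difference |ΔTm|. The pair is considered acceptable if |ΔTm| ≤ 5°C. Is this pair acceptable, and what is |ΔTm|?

|ΔTm| = 4°C; the pair is acceptable.

Forward: A=5 T=4 G=3 C=9 → Tm = 2·9 + 4·12 = 66°C.
Reverse: A=4 T=1 G=9 C=6 → Tm = 2·5 + 4·15 = 70°C.
|ΔTm| = |66 − 70| = 4°C, ≤ 5°C.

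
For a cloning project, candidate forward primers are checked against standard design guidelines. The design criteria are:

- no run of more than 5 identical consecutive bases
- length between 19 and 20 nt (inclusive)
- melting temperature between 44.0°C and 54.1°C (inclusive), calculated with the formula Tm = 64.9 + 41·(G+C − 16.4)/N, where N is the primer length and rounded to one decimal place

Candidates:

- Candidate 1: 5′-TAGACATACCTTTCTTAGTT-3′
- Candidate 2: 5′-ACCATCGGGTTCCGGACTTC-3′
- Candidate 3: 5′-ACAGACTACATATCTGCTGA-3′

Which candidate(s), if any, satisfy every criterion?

Candidate 1 (20 nt, A=5 T=9 G=2 C=4): longest run = 3 ✓; length 20 ✓; Tm = 64.9 + 41·(6 − 16.4)/20 = 43.6°C, outside 44.0–54.1°C ✗ — fails.
Candidate 2 (20 nt, A=3 T=5 G=5 C=7): longest run = 3 ✓; length 20 ✓; Tm = 64.9 + 41·(12 − 16.4)/20 = 55.9°C, outside 44.0–54.1°C ✗ — fails.
Candidate 3 (20 nt, A=7 T=5 G=3 C=5): longest run = 1 ✓; length 20 ✓; Tm = 64.9 + 41·(8 − 16.4)/20 = 47.7°C ✓ — passes.

Candidate 3 only.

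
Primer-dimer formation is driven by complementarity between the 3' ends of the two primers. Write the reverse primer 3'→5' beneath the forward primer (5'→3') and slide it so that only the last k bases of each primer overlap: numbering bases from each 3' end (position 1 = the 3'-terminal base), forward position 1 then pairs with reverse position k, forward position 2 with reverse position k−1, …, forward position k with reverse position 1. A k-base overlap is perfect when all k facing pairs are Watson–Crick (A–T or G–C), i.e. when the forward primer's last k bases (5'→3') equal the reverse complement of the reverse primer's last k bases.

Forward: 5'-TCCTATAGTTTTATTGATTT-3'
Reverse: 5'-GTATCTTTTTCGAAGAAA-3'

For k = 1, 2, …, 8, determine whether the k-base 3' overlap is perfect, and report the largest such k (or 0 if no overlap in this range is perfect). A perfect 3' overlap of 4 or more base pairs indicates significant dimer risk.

Longest perfect overlap: 3 complementary base pairs; below the dimer-risk threshold (threshold 4).

Last 8 bases (5'→3') — forward …ATTGATTT, reverse …CGAAGAAA.
Reverse complement of the reverse primer's last 8 bases: TTTCTTCG; its first k bases are the reverse complement of the reverse primer's last k bases, so a perfect k-base overlap needs the forward primer's last k bases to equal them.
Comparing (forward last k vs required): k=1: T vs T ✓; k=2: TT vs TT ✓; k=3: TTT vs TTT ✓; k=4: ATTT vs TTTC ✗; k=5: GATTT vs TTTCT ✗; k=6: TGATTT vs TTTCTT ✗; k=7: TTGATTT vs TTTCTTC ✗; k=8: ATTGATTT vs TTTCTTCG ✗.
Perfect overlaps at k = 1, 2, 3; the largest is 3.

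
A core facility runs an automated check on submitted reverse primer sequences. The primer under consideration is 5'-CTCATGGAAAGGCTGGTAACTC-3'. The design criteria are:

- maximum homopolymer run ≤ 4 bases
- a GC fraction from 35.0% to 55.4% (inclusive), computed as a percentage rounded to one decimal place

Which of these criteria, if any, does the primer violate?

Meets all criteria.

Base counts: A=6, T=5, G=6, C=5 (length 22).
homopolymer run: longest run = 3 ✓
GC content: GC 11/22 = 50.0% ✓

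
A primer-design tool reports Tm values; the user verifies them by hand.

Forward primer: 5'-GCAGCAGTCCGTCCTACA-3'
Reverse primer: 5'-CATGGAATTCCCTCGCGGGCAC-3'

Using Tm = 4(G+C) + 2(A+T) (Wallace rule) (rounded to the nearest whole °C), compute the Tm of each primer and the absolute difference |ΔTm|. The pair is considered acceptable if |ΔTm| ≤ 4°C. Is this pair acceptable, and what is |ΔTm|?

Forward: A=4 T=3 G=4 C=7 → Tm = 2·7 + 4·11 = 58°C.
Reverse: A=4 T=4 G=6 C=8 → Tm = 2·8 + 4·14 = 72°C.
|ΔTm| = |58 − 72| = 14°C, > 4°C.

|ΔTm| = 14°C; the pair is not acceptable.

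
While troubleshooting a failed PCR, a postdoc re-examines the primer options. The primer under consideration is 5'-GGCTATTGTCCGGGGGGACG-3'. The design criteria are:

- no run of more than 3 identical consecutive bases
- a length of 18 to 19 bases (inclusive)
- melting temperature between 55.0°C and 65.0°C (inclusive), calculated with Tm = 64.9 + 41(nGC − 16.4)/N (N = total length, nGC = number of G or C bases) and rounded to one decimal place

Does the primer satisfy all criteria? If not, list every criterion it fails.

Fails: homopolymer run, length.

Base counts: A=2, T=4, G=10, C=4 (length 20).
homopolymer run: longest run = 6, exceeds 3 ✗
length: length 20, outside 18–19 ✗
Tm: Tm = 64.9 + 41·(14 − 16.4)/20 = 60.0°C ✓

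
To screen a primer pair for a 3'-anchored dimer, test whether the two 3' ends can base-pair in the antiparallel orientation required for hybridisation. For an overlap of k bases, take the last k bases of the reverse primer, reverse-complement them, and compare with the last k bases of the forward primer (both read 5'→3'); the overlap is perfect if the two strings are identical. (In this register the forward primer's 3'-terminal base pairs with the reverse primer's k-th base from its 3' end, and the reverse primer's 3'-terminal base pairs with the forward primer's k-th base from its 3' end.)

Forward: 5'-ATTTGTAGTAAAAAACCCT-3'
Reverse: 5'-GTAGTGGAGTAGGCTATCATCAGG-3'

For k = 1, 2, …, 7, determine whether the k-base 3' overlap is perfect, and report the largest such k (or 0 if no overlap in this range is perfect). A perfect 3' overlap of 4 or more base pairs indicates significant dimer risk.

Last 7 bases (5'→3') — forward …AAACCCT, reverse …CATCAGG.
Reverse complement of the reverse primer's last 7 bases: CCTGATG; its first k bases are the reverse complement of the reverse primer's last k bases, so a perfect k-base overlap needs the forward primer's last k bases to equal them.
Comparing (forward last k vs required): k=1: T vs C ✗; k=2: CT vs CC ✗; k=3: CCT vs CCT ✓; k=4: CCCT vs CCTG ✗; k=5: ACCCT vs CCTGA ✗; k=6: AACCCT vs CCTGAT ✗; k=7: AAACCCT vs CCTGATG ✗.
Only k = 3 is perfect, so the longest perfect 3' overlap is 3.

Longest perfect overlap: 3 complementary base pairs; below the dimer-risk threshold (threshold 4).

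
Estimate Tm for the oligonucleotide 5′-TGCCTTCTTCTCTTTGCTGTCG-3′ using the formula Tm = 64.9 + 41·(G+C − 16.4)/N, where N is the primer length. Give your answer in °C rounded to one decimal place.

Base counts: A=0, T=11, G=4, C=7; G+C = 11, N = 22.
Tm = 64.9 + 41·(11 − 16.4)/22 = 64.9 + -221.40/22 = 54.8°C.

54.8°C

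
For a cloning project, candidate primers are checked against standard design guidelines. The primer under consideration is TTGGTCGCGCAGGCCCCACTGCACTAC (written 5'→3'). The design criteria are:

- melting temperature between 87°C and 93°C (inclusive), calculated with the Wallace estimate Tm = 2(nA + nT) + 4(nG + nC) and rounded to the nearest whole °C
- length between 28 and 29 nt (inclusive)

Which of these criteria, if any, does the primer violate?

Fails: length.

Base counts: A=4, T=5, G=7, C=11 (length 27).
Tm: Tm = 2·9 + 4·18 = 90°C ✓
length: length 27, outside 28–29 ✗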